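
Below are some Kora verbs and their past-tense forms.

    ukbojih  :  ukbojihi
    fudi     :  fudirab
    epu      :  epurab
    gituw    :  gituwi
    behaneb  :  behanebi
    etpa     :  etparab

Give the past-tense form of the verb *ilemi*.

ilemirab

The pattern is consonant vs. vowel: -i when the stem ends in a consonant (*ukbojih*, *gituw*, *behaneb*); -rab when the stem ends in a vowel (*fudi*, *epu*, *etpa*).
*ilemi* — final sound /i/ (a vowel) → -rab → *ilemirab*.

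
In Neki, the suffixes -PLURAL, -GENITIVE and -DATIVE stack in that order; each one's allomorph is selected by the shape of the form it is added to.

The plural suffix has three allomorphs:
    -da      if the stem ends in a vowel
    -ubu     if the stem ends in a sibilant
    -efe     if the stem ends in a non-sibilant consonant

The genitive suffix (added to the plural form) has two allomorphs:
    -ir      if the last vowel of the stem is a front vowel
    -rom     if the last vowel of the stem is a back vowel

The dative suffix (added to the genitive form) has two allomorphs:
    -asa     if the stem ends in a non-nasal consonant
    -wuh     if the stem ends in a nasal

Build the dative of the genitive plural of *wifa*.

*wifa* — final sound /a/ (a vowel) → -da → *wifada*.
The plural form *wifada*: last vowel = /a/, a back vowel → -rom → *wifadarom*.
The genitive form *wifadarom*: final consonant = /m/, a nasal → -wuh → *wifadaromwuh*.

wifadaromwuh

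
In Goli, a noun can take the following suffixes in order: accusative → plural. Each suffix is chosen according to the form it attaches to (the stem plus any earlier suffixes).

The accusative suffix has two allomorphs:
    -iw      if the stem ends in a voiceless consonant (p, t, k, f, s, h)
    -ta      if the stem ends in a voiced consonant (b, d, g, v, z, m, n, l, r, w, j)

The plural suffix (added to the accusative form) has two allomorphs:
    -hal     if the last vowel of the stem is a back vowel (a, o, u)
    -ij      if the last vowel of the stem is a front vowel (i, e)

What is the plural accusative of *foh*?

*foh* — final consonant /h/ (voiceless) → -iw → *fohiw*.
The accusative form *fohiw*: last vowel = /i/, a front vowel → -ij → *fohiwij*.

fohiwij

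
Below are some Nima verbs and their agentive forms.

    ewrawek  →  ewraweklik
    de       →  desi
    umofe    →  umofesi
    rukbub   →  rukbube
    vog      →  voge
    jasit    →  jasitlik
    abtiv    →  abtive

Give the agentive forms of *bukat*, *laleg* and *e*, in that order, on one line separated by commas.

Looking at the final sound of each stem: -lik when the stem ends in a voiceless consonant (*ewrawek*, *jasit*); -e when the stem ends in a voiced consonant (*rukbub*, *vog*, *abtiv*); -si when the stem ends in a vowel (*de*, *umofe*).
*bukat* — final sound /t/ (a voiceless consonant) → -lik → *bukatlik*.
The final sound of *laleg* is /g/, which is a voiced consonant, so the suffix is -e, giving *lalege*.
The final sound of *e* is /e/, which is a vowel, so the suffix is -si, giving *esi*.

bukatlik, lalege, esi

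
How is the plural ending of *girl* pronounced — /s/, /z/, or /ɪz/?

/z/

The stem *girl* ends in a voiced non-sibilant sound.
The plural suffix surfaces as /ɪz/ after sibilants, /s/ after other voiceless consonants, and /z/ after other voiced sounds.
So the plural -s on *girl* is pronounced /z/.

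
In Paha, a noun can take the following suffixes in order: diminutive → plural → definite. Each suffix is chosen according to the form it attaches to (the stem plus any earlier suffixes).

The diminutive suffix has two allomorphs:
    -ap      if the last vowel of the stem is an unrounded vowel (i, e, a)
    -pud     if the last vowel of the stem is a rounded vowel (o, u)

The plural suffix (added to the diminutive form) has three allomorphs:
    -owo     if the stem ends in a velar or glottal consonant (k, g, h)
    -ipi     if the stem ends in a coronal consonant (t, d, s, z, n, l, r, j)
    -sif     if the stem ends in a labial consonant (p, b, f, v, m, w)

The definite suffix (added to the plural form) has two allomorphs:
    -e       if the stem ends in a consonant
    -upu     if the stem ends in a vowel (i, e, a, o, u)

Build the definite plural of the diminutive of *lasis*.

lasisapsife

*lasis* — last vowel /i/ (an unrounded vowel) → -ap → *lasisap*.
The final consonant of the diminutive form *lasisap* is /p/, which is labial, so the plural suffix is -sif, giving *lasisapsif*.
The final sound of the plural form *lasisapsif* is /f/, which is a consonant, so the definite suffix is -e, giving *lasisapsife*.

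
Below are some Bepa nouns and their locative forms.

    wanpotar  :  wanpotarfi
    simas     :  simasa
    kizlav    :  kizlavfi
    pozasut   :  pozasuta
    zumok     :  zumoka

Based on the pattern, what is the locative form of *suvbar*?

The pattern is voicing of the final consonant: -a when the stem ends in a voiceless consonant (*simas*, *pozasut*, *zumok*); -fi when the stem ends in a voiced consonant (*wanpotar*, *kizlav*).
*suvbar* — final consonant /r/ (voiced) → -fi → *suvbarfi*.

suvbarfi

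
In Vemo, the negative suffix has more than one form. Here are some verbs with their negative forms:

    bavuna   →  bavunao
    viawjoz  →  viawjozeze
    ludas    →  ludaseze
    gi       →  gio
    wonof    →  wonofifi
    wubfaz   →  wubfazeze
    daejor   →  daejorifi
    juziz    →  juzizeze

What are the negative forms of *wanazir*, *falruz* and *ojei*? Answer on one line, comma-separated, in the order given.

wanazirifi, falruzeze, ojeio

Looking at the final sound of each stem: -eze when the stem ends in a sibilant (*viawjoz*, *ludas*, *wubfaz*, *juziz*); -ifi when the stem ends in a non-sibilant consonant (*wonof*, *daejor*); -o when the stem ends in a vowel (*bavuna*, *gi*).
*wanazir* — final sound /r/ (a non-sibilant consonant) → -ifi → *wanazirifi*.
The final sound of *falruz* is /z/, which is a sibilant, so the suffix is -eze, giving *falruzeze*.
*ojei* — final sound /i/ (a vowel) → -o → *ojeio*.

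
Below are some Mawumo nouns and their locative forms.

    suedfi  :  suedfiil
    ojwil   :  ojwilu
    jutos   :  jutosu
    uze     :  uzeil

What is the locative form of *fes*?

fesu

The pattern is consonant vs. vowel: -u when the stem ends in a consonant (*ojwil*, *jutos*); -il when the stem ends in a vowel (*suedfi*, *uze*).
*fes* — final sound /s/ (a consonant) → -u → *fesu*.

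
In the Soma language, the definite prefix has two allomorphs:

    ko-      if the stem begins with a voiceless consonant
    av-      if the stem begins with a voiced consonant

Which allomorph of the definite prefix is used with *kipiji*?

ko-

Since the first consonant of *kipiji* is /k/ (voiceless), it takes ko-.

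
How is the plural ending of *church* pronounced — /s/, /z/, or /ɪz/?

/ɪz/

The stem *church* ends in a sibilant (/s, z, ʃ, ʒ, tʃ, dʒ/).
The plural suffix surfaces as /ɪz/ after sibilants, /s/ after other voiceless consonants, and /z/ after other voiced sounds.
So the plural -s on *church* is pronounced /ɪz/.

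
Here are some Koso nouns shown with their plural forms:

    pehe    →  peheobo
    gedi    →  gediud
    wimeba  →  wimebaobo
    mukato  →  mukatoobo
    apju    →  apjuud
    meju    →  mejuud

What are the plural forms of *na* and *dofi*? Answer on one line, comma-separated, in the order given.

naobo, dofiud

The alternation tracks the last vowel of the stem — -ud when the last vowel of the stem is a high vowel (*gedi*, *apju*, *meju*); -obo when the last vowel of the stem is a non-high vowel (*pehe*, *wimeba*, *mukato*).
*na*: last vowel = /a/, a non-high vowel → -obo → *naobo*.
Since the last vowel of *dofi* is /i/ (a high vowel), it takes -ud, giving *dofiud*.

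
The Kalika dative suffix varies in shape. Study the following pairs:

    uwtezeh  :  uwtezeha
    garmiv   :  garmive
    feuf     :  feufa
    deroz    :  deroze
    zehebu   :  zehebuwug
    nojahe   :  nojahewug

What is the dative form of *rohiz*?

rohize

Looking at the final sound of each stem: -a when the stem ends in a voiceless consonant (*uwtezeh*, *feuf*); -e when the stem ends in a voiced consonant (*garmiv*, *deroz*); -wug when the stem ends in a vowel (*zehebu*, *nojahe*).
*rohiz*: final sound = /z/, a voiced consonant → -e → *rohize*.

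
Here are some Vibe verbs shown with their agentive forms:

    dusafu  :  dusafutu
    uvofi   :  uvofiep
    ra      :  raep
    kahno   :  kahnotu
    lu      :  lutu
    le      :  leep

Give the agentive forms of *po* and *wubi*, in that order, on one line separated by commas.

Looking at the last vowel of each stem: -tu when the last vowel of the stem is a rounded vowel (*dusafu*, *kahno*, *lu*); -ep when the last vowel of the stem is an unrounded vowel (*uvofi*, *ra*, *le*).
*po*: last vowel = /o/, a rounded vowel → -tu → *potu*.
The last vowel of *wubi* is /i/, which is an unrounded vowel, so the suffix is -ep, giving *wubiep*.

potu, wubiep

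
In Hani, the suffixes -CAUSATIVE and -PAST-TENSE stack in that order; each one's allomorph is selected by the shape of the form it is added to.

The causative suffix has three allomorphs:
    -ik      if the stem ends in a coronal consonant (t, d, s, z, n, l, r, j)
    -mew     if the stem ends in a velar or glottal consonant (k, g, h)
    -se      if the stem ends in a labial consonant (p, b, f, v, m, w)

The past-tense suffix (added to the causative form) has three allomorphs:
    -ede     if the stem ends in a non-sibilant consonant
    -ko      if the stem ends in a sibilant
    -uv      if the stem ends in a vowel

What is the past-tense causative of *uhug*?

uhugmewede

*uhug* — final consonant /g/ (velar/glottal) → -mew → *uhugmew*.
The final sound of the causative form *uhugmew* is /w/, which is a non-sibilant consonant, so the past-tense suffix is -ede, giving *uhugmewede*.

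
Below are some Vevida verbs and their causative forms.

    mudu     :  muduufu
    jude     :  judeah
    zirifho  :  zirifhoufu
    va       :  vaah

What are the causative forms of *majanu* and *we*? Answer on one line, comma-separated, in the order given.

Looking at the last vowel of each stem: -ufu when the last vowel of the stem is a rounded vowel (*mudu*, *zirifho*); -ah when the last vowel of the stem is an unrounded vowel (*jude*, *va*).
*majanu*: last vowel = /u/, a rounded vowel → -ufu → *majanuufu*.
The last vowel of *we* is /e/, which is an unrounded vowel, so the suffix is -ah, giving *weah*.

majanuufu, weah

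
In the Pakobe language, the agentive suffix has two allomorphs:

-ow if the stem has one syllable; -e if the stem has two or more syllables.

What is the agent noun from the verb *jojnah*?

jojnahe

*jojnah* has 2 syllables, so the suffix is -e, giving *jojnahe*.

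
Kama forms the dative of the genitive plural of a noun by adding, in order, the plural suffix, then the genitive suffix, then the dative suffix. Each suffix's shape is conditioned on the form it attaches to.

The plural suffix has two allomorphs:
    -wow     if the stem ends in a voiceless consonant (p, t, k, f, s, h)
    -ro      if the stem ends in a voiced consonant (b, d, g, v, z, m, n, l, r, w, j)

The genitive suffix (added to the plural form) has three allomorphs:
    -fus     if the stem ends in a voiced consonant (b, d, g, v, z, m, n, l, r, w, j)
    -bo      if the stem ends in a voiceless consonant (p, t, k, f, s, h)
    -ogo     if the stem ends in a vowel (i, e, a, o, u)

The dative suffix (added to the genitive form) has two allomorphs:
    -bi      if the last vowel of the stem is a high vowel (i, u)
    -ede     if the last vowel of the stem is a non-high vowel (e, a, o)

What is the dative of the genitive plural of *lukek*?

lukekwowfusbi

*lukek* — final consonant /k/ (voiceless) → -wow → *lukekwow*.
The plural form *lukekwow* — final sound /w/ (a voiced consonant) → -fus → *lukekwowfus*.
Since the last vowel of the genitive form *lukekwowfus* is /u/ (a high vowel), it takes -bi, giving *lukekwowfusbi*.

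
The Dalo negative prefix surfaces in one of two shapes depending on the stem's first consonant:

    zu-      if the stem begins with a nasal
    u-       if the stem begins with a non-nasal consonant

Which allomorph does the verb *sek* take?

*sek*: first consonant = /s/, non-nasal → u-.

u-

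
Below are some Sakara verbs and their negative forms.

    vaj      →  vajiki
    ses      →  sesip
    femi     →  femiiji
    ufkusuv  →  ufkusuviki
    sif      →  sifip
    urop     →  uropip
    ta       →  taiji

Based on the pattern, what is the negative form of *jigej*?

jigejiki

The pattern is voicing of the final sound: -ip when the stem ends in a voiceless consonant (*ses*, *sif*, *urop*); -iki when the stem ends in a voiced consonant (*vaj*, *ufkusuv*); -iji when the stem ends in a vowel (*femi*, *ta*).
*jigej*: final sound = /j/, a voiced consonant → -iki → *jigejiki*.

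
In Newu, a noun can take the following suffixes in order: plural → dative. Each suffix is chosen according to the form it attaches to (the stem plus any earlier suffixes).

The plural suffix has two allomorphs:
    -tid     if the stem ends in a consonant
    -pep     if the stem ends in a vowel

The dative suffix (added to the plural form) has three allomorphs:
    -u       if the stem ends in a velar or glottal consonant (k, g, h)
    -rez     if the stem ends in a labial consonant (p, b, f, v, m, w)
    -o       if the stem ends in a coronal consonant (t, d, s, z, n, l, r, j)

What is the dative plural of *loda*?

*loda*: final sound = /a/, a vowel → -pep → *lodapep*.
Since the final consonant of the plural form *lodapep* is /p/ (labial), it takes -rez, giving *lodapeprez*.

lodapeprez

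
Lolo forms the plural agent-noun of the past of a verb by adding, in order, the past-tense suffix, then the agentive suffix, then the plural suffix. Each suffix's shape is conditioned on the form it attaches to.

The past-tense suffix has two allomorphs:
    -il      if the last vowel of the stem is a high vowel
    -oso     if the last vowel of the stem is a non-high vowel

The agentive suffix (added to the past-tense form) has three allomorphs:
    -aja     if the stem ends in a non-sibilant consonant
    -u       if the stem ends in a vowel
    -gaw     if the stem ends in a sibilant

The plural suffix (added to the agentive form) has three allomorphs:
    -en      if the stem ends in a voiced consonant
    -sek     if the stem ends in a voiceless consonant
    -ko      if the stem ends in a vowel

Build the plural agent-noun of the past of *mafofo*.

The last vowel of *mafofo* is /o/, which is a non-high vowel, so the past-tense suffix is -oso, giving *mafofooso*.
Since the final sound of the past-tense form *mafofooso* is /o/ (a vowel), it takes -u, giving *mafofoosou*.
The agentive form *mafofoosou* — final sound /u/ (a vowel) → -ko → *mafofoosouko*.

mafofoosouko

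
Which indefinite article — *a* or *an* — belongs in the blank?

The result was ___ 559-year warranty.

The indefinite article is chosen by the initial *sound* of the following word, not its spelling.
The number *559* is spoken "five hundred …", beginning with /faɪv/ — a consonant sound.
So the article is *a*: The result was a 559-year warranty.

a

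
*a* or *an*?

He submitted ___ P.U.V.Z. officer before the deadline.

a

The indefinite article is chosen by the initial *sound* of the following word, not its spelling.
The initialism *P.U.V.Z.* is read letter by letter; the first letter, P, is pronounced /piː/, which begins with a consonant sound.
So the article is *a*: He submitted a P.U.V.Z. officer before the deadline.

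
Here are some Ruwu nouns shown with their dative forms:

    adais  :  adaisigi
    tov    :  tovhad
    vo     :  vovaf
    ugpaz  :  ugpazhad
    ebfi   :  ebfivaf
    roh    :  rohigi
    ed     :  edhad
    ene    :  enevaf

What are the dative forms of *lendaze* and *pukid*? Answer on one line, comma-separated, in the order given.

The suffix is conditioned by the final sound: -igi when the stem ends in a voiceless consonant (*adais*, *roh*); -had when the stem ends in a voiced consonant (*tov*, *ugpaz*, *ed*); -vaf when the stem ends in a vowel (*vo*, *ebfi*, *ene*).
The final sound of *lendaze* is /e/, which is a vowel, so the suffix is -vaf, giving *lendazevaf*.
The final sound of *pukid* is /d/, which is a voiced consonant, so the suffix is -had, giving *pukidhad*.

lendazevaf, pukidhad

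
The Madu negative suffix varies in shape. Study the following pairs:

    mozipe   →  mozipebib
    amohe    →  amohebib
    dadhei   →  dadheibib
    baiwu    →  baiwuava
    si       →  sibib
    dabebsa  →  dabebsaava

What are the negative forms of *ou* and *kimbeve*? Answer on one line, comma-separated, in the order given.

The suffix is conditioned by the last vowel: -bib when the last vowel of the stem is a front vowel (*mozipe*, *amohe*, *dadhei*, *si*); -ava when the last vowel of the stem is a back vowel (*baiwu*, *dabebsa*).
The last vowel of *ou* is /u/, which is a back vowel, so the suffix is -ava, giving *ouava*.
*kimbeve* — last vowel /e/ (a front vowel) → -bib → *kimbevebib*.

ouava, kimbevebib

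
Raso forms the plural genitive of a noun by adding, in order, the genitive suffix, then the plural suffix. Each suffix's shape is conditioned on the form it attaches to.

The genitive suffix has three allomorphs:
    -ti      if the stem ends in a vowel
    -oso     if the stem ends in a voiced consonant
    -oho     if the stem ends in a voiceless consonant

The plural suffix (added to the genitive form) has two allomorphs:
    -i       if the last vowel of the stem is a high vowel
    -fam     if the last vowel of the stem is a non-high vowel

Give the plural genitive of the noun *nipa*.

*nipa*: final sound = /a/, a vowel → -ti → *nipati*.
The last vowel of the genitive form *nipati* is /i/, which is a high vowel, so the plural suffix is -i, giving *nipatii*.

nipatii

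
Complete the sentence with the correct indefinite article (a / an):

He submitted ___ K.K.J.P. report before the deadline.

The indefinite article is chosen by the initial *sound* of the following word, not its spelling.
The initialism *K.K.J.P.* is read letter by letter; the first letter, K, is pronounced /keɪ/, which begins with a consonant sound.
So the article is *a*: He submitted a K.K.J.P. report before the deadline.

a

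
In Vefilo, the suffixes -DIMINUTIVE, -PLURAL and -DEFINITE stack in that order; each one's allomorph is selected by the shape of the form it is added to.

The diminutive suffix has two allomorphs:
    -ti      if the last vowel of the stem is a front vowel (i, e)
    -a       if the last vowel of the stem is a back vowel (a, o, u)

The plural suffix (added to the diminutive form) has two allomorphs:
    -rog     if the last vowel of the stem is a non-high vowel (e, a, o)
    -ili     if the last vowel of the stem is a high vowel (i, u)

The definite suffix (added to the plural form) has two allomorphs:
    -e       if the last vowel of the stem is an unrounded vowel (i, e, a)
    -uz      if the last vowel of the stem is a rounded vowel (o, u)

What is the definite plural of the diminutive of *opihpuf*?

opihpufaroguz

The last vowel of *opihpuf* is /u/, which is a back vowel, so the diminutive suffix is -a, giving *opihpufa*.
The diminutive form *opihpufa* — last vowel /a/ (a non-high vowel) → -rog → *opihpufarog*.
Since the last vowel of the plural form *opihpufarog* is /o/ (a rounded vowel), it takes -uz, giving *opihpufaroguz*.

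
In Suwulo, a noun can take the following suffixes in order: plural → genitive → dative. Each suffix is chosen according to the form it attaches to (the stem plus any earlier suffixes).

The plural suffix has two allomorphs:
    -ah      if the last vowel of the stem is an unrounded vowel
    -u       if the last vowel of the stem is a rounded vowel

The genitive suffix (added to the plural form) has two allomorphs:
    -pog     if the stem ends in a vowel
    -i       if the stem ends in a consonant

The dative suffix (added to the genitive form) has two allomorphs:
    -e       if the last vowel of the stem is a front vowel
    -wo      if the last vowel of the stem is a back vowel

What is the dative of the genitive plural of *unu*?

unuupogwo

Since the last vowel of *unu* is /u/ (a rounded vowel), it takes -u, giving *unuu*.
The final sound of the plural form *unuu* is /u/, which is a vowel, so the genitive suffix is -pog, giving *unuupog*.
The last vowel of the genitive form *unuupog* is /o/, which is a back vowel, so the dative suffix is -wo, giving *unuupogwo*.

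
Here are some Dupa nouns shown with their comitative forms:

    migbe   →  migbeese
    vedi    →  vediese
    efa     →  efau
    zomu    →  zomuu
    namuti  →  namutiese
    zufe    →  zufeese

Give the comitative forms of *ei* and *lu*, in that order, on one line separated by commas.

The suffix is conditioned by the last vowel: -ese when the last vowel of the stem is a front vowel (*migbe*, *vedi*, *namuti*, *zufe*); -u when the last vowel of the stem is a back vowel (*efa*, *zomu*).
*ei* — last vowel /i/ (a front vowel) → -ese → *eiese*.
*lu* — last vowel /u/ (a back vowel) → -u → *luu*.

eiese, luu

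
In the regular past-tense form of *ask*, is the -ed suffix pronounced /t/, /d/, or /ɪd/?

/t/

The stem *ask* ends in a voiceless consonant other than /t/.
The -ed suffix is realized as /ɪd/ after /t, d/; as /t/ after other voiceless consonants; and as /d/ after other voiced sounds.
So -ed on *ask* is pronounced /t/.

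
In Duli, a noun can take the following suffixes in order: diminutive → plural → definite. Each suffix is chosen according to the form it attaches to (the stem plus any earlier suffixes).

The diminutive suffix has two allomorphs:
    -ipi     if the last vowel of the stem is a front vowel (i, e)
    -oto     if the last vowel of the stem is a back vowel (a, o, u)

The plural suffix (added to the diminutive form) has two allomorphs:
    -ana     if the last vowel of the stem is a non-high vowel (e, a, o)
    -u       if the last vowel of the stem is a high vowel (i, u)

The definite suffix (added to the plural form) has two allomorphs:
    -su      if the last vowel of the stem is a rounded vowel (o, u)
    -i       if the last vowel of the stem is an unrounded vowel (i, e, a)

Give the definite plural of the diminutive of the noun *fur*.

furotoanai

*fur*: last vowel = /u/, a back vowel → -oto → *furoto*.
Since the last vowel of the diminutive form *furoto* is /o/ (a non-high vowel), it takes -ana, giving *furotoana*.
Since the last vowel of the plural form *furotoana* is /a/ (an unrounded vowel), it takes -i, giving *furotoanai*.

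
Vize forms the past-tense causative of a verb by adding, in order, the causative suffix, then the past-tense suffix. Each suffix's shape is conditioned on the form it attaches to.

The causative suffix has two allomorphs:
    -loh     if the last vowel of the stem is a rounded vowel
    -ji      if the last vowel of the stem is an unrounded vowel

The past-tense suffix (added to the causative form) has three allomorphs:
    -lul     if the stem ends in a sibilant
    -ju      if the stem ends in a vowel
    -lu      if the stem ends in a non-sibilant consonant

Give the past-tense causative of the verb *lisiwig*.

lisiwigjiju

Since the last vowel of *lisiwig* is /i/ (an unrounded vowel), it takes -ji, giving *lisiwigji*.
The causative form *lisiwigji* — final sound /i/ (a vowel) → -ju → *lisiwigjiju*.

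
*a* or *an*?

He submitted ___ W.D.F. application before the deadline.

a

The indefinite article is chosen by the initial *sound* of the following word, not its spelling.
The initialism *W.D.F.* is read letter by letter; the first letter, W, is pronounced /ˈdʌbəl.juː/, which begins with a consonant sound.
So the article is *a*: He submitted a W.D.F. application before the deadline.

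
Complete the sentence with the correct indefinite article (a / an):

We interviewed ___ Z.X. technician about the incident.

a

The indefinite article is chosen by the initial *sound* of the following word, not its spelling.
The initialism *Z.X.* is read letter by letter; the first letter, Z, is pronounced /ziː/, which begins with a consonant sound.
So the article is *a*: We interviewed a Z.X. technician about the incident.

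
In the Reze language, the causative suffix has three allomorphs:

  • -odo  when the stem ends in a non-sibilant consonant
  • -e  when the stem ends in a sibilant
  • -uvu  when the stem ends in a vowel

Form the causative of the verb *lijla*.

lijlauvu

*lijla*: final sound = /a/, a vowel → -uvu → *lijlauvu*.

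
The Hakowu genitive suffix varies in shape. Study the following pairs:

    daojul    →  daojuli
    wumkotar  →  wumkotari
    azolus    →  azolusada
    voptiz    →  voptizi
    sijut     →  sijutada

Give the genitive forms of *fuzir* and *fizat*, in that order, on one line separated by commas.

The alternation tracks the final consonant of the stem — -ada when the stem ends in a voiceless consonant (*azolus*, *sijut*); -i when the stem ends in a voiced consonant (*daojul*, *wumkotar*, *voptiz*).
The final consonant of *fuzir* is /r/, which is voiced, so the suffix is -i, giving *fuziri*.
*fizat* — final consonant /t/ (voiceless) → -ada → *fizatada*.

fuziri, fizatada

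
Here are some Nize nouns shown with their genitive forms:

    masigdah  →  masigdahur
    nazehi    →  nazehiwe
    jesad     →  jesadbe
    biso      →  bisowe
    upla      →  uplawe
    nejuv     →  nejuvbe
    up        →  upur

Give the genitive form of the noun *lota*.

The suffix is conditioned by the final sound: -ur when the stem ends in a voiceless consonant (*masigdah*, *up*); -be when the stem ends in a voiced consonant (*jesad*, *nejuv*); -we when the stem ends in a vowel (*nazehi*, *biso*, *upla*).
Since the final sound of *lota* is /a/ (a vowel), it takes -we, giving *lotawe*.

lotawe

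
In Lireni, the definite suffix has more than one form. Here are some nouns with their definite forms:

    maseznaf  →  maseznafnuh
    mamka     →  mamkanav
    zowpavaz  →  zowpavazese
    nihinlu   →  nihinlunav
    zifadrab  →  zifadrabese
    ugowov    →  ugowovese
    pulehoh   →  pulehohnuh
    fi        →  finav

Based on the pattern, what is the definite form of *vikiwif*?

vikiwifnuh

The alternation tracks the final sound of the stem — -nuh when the stem ends in a voiceless consonant (*maseznaf*, *pulehoh*); -ese when the stem ends in a voiced consonant (*zowpavaz*, *zifadrab*, *ugowov*); -nav when the stem ends in a vowel (*mamka*, *nihinlu*, *fi*).
The final sound of *vikiwif* is /f/, which is a voiceless consonant, so the suffix is -nuh, giving *vikiwifnuh*.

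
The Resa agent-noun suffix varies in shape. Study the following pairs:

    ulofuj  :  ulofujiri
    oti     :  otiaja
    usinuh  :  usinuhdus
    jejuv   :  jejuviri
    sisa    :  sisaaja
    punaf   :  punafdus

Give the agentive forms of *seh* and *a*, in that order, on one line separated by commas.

sehdus, aaja

The alternation tracks the final sound of the stem — -dus when the stem ends in a voiceless consonant (*usinuh*, *punaf*); -iri when the stem ends in a voiced consonant (*ulofuj*, *jejuv*); -aja when the stem ends in a vowel (*oti*, *sisa*).
The final sound of *seh* is /h/, which is a voiceless consonant, so the suffix is -dus, giving *sehdus*.
The final sound of *a* is /a/, which is a vowel, so the suffix is -aja, giving *aaja*.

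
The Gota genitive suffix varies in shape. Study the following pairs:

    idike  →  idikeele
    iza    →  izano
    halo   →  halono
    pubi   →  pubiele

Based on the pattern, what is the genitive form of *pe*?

peele

The suffix is conditioned by the last vowel: -ele when the last vowel of the stem is a front vowel (*idike*, *pubi*); -no when the last vowel of the stem is a back vowel (*iza*, *halo*).
The last vowel of *pe* is /e/, which is a front vowel, so the suffix is -ele, giving *peele*.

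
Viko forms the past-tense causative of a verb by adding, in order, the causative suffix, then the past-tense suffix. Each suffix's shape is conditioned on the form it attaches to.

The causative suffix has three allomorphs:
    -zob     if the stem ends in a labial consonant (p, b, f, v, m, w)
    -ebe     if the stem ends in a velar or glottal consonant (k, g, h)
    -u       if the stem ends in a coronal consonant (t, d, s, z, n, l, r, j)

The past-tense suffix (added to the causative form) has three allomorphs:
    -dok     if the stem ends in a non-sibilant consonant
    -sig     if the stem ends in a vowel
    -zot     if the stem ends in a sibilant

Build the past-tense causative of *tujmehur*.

Since the final consonant of *tujmehur* is /r/ (coronal), it takes -u, giving *tujmehuru*.
Since the final sound of the causative form *tujmehuru* is /u/ (a vowel), it takes -sig, giving *tujmehurusig*.

tujmehurusig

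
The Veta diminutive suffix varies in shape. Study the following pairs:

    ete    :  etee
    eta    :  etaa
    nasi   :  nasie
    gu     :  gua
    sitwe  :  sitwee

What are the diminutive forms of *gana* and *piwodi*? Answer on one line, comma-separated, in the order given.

The pattern is front/back vowel harmony: -e when the last vowel of the stem is a front vowel (*ete*, *nasi*, *sitwe*); -a when the last vowel of the stem is a back vowel (*eta*, *gu*).
*gana* — last vowel /a/ (a back vowel) → -a → *ganaa*.
The last vowel of *piwodi* is /i/, which is a front vowel, so the suffix is -e, giving *piwodie*.

ganaa, piwodie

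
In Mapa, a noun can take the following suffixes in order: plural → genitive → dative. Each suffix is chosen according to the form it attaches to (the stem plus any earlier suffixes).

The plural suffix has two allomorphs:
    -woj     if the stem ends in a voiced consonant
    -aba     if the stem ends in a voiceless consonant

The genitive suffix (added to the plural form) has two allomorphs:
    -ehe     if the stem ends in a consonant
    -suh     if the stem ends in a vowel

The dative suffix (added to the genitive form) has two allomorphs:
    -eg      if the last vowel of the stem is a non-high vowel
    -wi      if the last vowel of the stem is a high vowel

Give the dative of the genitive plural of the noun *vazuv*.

*vazuv*: final consonant = /v/, voiced → -woj → *vazuvwoj*.
The plural form *vazuvwoj*: final sound = /j/, a consonant → -ehe → *vazuvwojehe*.
The genitive form *vazuvwojehe*: last vowel = /e/, a non-high vowel → -eg → *vazuvwojeheeg*.

vazuvwojeheeg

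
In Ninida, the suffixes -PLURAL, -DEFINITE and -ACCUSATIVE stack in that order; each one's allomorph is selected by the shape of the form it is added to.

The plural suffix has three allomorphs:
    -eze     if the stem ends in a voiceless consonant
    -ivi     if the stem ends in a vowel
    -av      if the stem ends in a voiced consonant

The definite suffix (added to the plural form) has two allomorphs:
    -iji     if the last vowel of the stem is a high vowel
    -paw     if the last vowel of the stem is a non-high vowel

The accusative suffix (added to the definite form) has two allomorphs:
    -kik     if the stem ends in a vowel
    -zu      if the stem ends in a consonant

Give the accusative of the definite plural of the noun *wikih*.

*wikih* — final sound /h/ (a voiceless consonant) → -eze → *wikiheze*.
The last vowel of the plural form *wikiheze* is /e/, which is a non-high vowel, so the definite suffix is -paw, giving *wikihezepaw*.
Since the final sound of the definite form *wikihezepaw* is /w/ (a consonant), it takes -zu, giving *wikihezepawzu*.

wikihezepawzu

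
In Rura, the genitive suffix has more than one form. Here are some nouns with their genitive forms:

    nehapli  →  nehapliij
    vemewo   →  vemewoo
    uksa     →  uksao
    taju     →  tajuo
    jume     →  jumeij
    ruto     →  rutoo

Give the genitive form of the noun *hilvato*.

hilvatoo

Looking at the last vowel of each stem: -ij when the last vowel of the stem is a front vowel (*nehapli*, *jume*); -o when the last vowel of the stem is a back vowel (*vemewo*, *uksa*, *taju*, *ruto*).
The last vowel of *hilvato* is /o/, which is a back vowel, so the suffix is -o, giving *hilvatoo*.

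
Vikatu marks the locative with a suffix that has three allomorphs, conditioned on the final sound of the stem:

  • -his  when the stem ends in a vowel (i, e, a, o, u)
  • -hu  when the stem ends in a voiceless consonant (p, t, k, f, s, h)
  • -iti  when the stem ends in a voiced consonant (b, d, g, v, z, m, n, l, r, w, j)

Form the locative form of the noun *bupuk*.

*bupuk*: final sound = /k/, a voiceless consonant → -hu → *bupukhu*.

bupukhu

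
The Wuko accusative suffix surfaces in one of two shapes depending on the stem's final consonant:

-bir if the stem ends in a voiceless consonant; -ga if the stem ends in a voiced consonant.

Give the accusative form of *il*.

ilga

The final consonant of *il* is /l/, which is voiced, so the suffix is -ga, giving *ilga*.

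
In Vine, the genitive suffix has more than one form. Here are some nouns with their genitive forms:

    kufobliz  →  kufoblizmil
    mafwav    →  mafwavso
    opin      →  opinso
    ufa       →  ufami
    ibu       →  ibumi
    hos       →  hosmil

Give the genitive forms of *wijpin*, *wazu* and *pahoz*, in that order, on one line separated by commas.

wijpinso, wazumi, pahozmil

Looking at the final sound of each stem: -mil when the stem ends in a sibilant (*kufobliz*, *hos*); -so when the stem ends in a non-sibilant consonant (*mafwav*, *opin*); -mi when the stem ends in a vowel (*ufa*, *ibu*).
*wijpin* — final sound /n/ (a non-sibilant consonant) → -so → *wijpinso*.
*wazu*: final sound = /u/, a vowel → -mi → *wazumi*.
*pahoz* — final sound /z/ (a sibilant) → -mil → *pahozmil*.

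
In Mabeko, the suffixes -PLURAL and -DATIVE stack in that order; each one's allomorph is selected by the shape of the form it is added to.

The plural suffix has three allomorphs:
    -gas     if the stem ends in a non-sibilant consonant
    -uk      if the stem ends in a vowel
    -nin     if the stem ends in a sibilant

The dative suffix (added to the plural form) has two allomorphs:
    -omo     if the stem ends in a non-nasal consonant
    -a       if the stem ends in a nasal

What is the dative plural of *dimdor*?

The final sound of *dimdor* is /r/, which is a non-sibilant consonant, so the plural suffix is -gas, giving *dimdorgas*.
The plural form *dimdorgas*: final consonant = /s/, non-nasal → -omo → *dimdorgasomo*.

dimdorgasomo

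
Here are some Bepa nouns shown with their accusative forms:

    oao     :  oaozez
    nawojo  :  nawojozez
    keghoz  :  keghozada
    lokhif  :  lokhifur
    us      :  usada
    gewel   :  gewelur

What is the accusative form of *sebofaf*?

The suffix is conditioned by the final sound: -ada when the stem ends in a sibilant (*keghoz*, *us*); -ur when the stem ends in a non-sibilant consonant (*lokhif*, *gewel*); -zez when the stem ends in a vowel (*oao*, *nawojo*).
Since the final sound of *sebofaf* is /f/ (a non-sibilant consonant), it takes -ur, giving *sebofafur*.

sebofafur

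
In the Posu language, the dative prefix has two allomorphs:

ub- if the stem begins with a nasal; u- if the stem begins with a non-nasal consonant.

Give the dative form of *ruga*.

The first consonant of *ruga* is /r/, which is non-nasal, so the prefix is u-, giving *uruga*.

uruga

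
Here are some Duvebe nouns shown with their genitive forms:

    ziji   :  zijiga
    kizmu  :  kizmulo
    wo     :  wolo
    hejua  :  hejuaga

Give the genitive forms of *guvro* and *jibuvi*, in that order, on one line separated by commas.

The suffix is conditioned by the last vowel: -lo when the last vowel of the stem is a rounded vowel (*kizmu*, *wo*); -ga when the last vowel of the stem is an unrounded vowel (*ziji*, *hejua*).
*guvro*: last vowel = /o/, a rounded vowel → -lo → *guvrolo*.
The last vowel of *jibuvi* is /i/, which is an unrounded vowel, so the suffix is -ga, giving *jibuviga*.

guvrolo, jibuviga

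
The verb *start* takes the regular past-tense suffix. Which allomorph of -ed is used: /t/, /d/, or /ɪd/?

/ɪd/

The stem *start* ends in /t/ or /d/.
The -ed suffix is realized as /ɪd/ after /t, d/; as /t/ after other voiceless consonants; and as /d/ after other voiced sounds.
So -ed on *start* is pronounced /ɪd/.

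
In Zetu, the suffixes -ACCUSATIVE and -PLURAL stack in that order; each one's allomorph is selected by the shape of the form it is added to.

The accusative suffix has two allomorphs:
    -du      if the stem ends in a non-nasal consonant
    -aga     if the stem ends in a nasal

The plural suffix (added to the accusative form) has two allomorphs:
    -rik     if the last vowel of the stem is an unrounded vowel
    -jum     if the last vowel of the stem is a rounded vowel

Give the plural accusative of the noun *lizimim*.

lizimimagarik

The final consonant of *lizimim* is /m/, which is a nasal, so the accusative suffix is -aga, giving *lizimimaga*.
The last vowel of the accusative form *lizimimaga* is /a/, which is an unrounded vowel, so the plural suffix is -rik, giving *lizimimagarik*.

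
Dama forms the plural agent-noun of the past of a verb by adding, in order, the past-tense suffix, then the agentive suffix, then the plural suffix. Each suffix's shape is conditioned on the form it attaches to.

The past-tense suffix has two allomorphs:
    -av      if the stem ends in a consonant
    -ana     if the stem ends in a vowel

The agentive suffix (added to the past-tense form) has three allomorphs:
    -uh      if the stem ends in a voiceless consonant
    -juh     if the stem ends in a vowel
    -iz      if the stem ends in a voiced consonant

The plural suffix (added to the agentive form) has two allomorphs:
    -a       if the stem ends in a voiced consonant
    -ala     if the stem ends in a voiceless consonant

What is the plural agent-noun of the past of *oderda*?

oderdaanajuhala

Since the final sound of *oderda* is /a/ (a vowel), it takes -ana, giving *oderdaana*.
The final sound of the past-tense form *oderdaana* is /a/, which is a vowel, so the agentive suffix is -juh, giving *oderdaanajuh*.
Since the final consonant of the agentive form *oderdaanajuh* is /h/ (voiceless), it takes -ala, giving *oderdaanajuhala*.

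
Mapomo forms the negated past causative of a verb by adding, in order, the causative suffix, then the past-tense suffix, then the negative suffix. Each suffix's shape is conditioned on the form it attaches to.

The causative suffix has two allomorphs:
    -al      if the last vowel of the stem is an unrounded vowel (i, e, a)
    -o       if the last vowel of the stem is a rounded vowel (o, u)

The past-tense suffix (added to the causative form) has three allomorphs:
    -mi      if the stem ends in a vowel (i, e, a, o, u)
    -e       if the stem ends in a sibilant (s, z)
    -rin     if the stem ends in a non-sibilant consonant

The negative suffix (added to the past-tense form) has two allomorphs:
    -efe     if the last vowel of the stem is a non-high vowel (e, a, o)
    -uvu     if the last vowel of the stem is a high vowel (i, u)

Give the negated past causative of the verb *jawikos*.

*jawikos* — last vowel /o/ (a rounded vowel) → -o → *jawikoso*.
The causative form *jawikoso*: final sound = /o/, a vowel → -mi → *jawikosomi*.
The last vowel of the past-tense form *jawikosomi* is /i/, which is a high vowel, so the negative suffix is -uvu, giving *jawikosomiuvu*.

jawikosomiuvu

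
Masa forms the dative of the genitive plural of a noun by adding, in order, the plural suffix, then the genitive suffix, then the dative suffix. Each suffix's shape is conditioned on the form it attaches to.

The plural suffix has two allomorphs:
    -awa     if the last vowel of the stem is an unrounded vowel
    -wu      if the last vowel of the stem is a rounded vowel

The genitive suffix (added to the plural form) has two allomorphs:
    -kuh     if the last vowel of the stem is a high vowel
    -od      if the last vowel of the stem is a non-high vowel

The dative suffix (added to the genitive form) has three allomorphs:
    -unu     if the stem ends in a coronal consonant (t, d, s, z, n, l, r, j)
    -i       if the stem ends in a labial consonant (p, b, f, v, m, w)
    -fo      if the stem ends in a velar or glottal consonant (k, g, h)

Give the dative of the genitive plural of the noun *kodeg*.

The last vowel of *kodeg* is /e/, which is an unrounded vowel, so the plural suffix is -awa, giving *kodegawa*.
The last vowel of the plural form *kodegawa* is /a/, which is a non-high vowel, so the genitive suffix is -od, giving *kodegawaod*.
The genitive form *kodegawaod* — final consonant /d/ (coronal) → -unu → *kodegawaodunu*.

kodegawaodunu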